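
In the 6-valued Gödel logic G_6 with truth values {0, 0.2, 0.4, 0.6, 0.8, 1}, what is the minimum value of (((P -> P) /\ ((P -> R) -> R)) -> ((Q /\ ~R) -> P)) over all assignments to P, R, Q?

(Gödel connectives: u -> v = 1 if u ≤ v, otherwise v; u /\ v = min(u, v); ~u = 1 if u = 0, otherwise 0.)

The minimum is attained at P = 0.2, R = 0, Q = 0.4:
  (P -> P): 0.2 ≤ 0.2, so result = 1
  (P -> R): 0.2 > 0, so result = 0
  ((P -> R) -> R): 0 ≤ 0, so result = 1
  ((P -> P) /\ ((P -> R) -> R)) = min(1, 1) = 1
  ~R: Gödel ¬ of 0 = 1 (operand is 0)
  (Q /\ ~R) = min(0.4, 1) = 0.4
  ((Q /\ ~R) -> P): 0.4 > 0.2, so result = 0.2
  (((P -> P) /\ ((P -> R) -> R)) -> ((Q /\ ~R) -> P)): 1 > 0.2, so result = 0.2
Checking all 216 assignments confirms none give a value below 0.20.

0.20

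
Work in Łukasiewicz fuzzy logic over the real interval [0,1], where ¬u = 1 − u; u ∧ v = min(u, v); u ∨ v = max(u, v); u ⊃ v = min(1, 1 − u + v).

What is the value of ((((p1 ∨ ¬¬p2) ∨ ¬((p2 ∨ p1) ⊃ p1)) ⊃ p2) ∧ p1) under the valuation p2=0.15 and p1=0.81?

¬p2: Łukasiewicz ¬ gives 1 − 0.15 = 0.85
¬¬p2: Łukasiewicz ¬ gives 1 − 0.85 = 0.15
(p1 ∨ ¬¬p2) = max(0.81, 0.15) = 0.81
(p2 ∨ p1) = max(0.15, 0.81) = 0.81
((p2 ∨ p1) ⊃ p1): min(1, 1 − 0.81 + 0.81) = 1
¬((p2 ∨ p1) ⊃ p1): Łukasiewicz ¬ gives 1 − 1 = 0
((p1 ∨ ¬¬p2) ∨ ¬((p2 ∨ p1) ⊃ p1)) = max(0.81, 0) = 0.81
(((p1 ∨ ¬¬p2) ∨ ¬((p2 ∨ p1) ⊃ p1)) ⊃ p2): min(1, 1 − 0.81 + 0.15) = 0.34
((((p1 ∨ ¬¬p2) ∨ ¬((p2 ∨ p1) ⊃ p1)) ⊃ p2) ∧ p1) = min(0.34, 0.81) = 0.34

0.34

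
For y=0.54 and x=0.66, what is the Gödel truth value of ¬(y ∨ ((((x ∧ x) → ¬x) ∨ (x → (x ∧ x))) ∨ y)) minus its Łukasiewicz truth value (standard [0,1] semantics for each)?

0.00

Gödel evaluation:
  (x ∧ x) = min(0.66, 0.66) = 0.66
  ¬x: Gödel ¬ of 0.66 = 0 (operand ≠ 0)
  ((x ∧ x) → ¬x): 0.66 > 0, so result = 0
  (x ∧ x) = min(0.66, 0.66) = 0.66
  (x → (x ∧ x)): 0.66 ≤ 0.66, so result = 1
  (((x ∧ x) → ¬x) ∨ (x → (x ∧ x))) = max(0, 1) = 1
  ((((x ∧ x) → ¬x) ∨ (x → (x ∧ x))) ∨ y) = max(1, 0.54) = 1
  (y ∨ ((((x ∧ x) → ¬x) ∨ (x → (x ∧ x))) ∨ y)) = max(0.54, 1) = 1
  ¬(y ∨ ((((x ∧ x) → ¬x) ∨ (x → (x ∧ x))) ∨ y)): Gödel ¬ of 1 = 0 (operand ≠ 0)
  Gödel value = 0
Łukasiewicz evaluation:
  (x ∧ x) = min(0.66, 0.66) = 0.66
  ¬x: Łukasiewicz ¬ gives 1 − 0.66 = 0.34
  ((x ∧ x) → ¬x): min(1, 1 − 0.66 + 0.34) = 0.68
  (x ∧ x) = min(0.66, 0.66) = 0.66
  (x → (x ∧ x)): min(1, 1 − 0.66 + 0.66) = 1
  (((x ∧ x) → ¬x) ∨ (x → (x ∧ x))) = max(0.68, 1) = 1
  ((((x ∧ x) → ¬x) ∨ (x → (x ∧ x))) ∨ y) = max(1, 0.54) = 1
  (y ∨ ((((x ∧ x) → ¬x) ∨ (x → (x ∧ x))) ∨ y)) = max(0.54, 1) = 1
  ¬(y ∨ ((((x ∧ x) → ¬x) ∨ (x → (x ∧ x))) ∨ y)): Łukasiewicz ¬ gives 1 − 1 = 0
  Łukasiewicz value = 0
Difference: 0 − 0 = 0.00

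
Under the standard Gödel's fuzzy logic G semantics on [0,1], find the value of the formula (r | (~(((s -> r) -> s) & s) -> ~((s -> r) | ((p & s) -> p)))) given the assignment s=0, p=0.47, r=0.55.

(s -> r): 0 ≤ 0.55, so result = 1
((s -> r) -> s): 1 > 0, so result = 0
(((s -> r) -> s) & s) = min(0, 0) = 0
~(((s -> r) -> s) & s): Gödel ¬ of 0 = 1 (operand is 0)
(s -> r): 0 ≤ 0.55, so result = 1
(p & s) = min(0.47, 0) = 0
((p & s) -> p): 0 ≤ 0.47, so result = 1
((s -> r) | ((p & s) -> p)) = max(1, 1) = 1
~((s -> r) | ((p & s) -> p)): Gödel ¬ of 1 = 0 (operand ≠ 0)
(~(((s -> r) -> s) & s) -> ~((s -> r) | ((p & s) -> p))): 1 > 0, so result = 0
(r | (~(((s -> r) -> s) & s) -> ~((s -> r) | ((p & s) -> p)))) = max(0.55, 0) = 0.55

0.55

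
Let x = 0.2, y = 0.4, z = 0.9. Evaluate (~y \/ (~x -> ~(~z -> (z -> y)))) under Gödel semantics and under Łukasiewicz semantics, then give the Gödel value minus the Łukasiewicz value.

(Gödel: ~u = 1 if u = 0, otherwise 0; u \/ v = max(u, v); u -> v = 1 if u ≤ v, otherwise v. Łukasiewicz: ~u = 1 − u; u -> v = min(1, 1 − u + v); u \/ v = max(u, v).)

Gödel evaluation:
  ~y: Gödel ¬ of 0.4 = 0 (operand ≠ 0)
  ~x: Gödel ¬ of 0.2 = 0 (operand ≠ 0)
  ~z: Gödel ¬ of 0.9 = 0 (operand ≠ 0)
  (z -> y): 0.9 > 0.4, so result = 0.4
  (~z -> (z -> y)): 0 ≤ 0.4, so result = 1
  ~(~z -> (z -> y)): Gödel ¬ of 1 = 0 (operand ≠ 0)
  (~x -> ~(~z -> (z -> y))): 0 ≤ 0, so result = 1
  (~y \/ (~x -> ~(~z -> (z -> y)))) = max(0, 1) = 1
  Gödel value = 1
Łukasiewicz evaluation:
  ~y: Łukasiewicz ¬ gives 1 − 0.4 = 0.6
  ~x: Łukasiewicz ¬ gives 1 − 0.2 = 0.8
  ~z: Łukasiewicz ¬ gives 1 − 0.9 = 0.1
  (z -> y): min(1, 1 − 0.9 + 0.4) = 0.5
  (~z -> (z -> y)): min(1, 1 − 0.1 + 0.5) = 1
  ~(~z -> (z -> y)): Łukasiewicz ¬ gives 1 − 1 = 0
  (~x -> ~(~z -> (z -> y))): min(1, 1 − 0.8 + 0) = 0.2
  (~y \/ (~x -> ~(~z -> (z -> y)))) = max(0.6, 0.2) = 0.6
  Łukasiewicz value = 0.6
Difference: 1 − 0.6 = 0.40

0.40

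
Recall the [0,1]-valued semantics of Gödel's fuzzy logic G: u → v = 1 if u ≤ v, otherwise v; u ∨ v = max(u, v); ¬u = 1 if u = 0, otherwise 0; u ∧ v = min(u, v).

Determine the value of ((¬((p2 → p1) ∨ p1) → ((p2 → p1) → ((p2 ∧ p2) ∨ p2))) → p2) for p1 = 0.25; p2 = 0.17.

0.17

(p2 → p1): 0.17 ≤ 0.25, so result = 1
((p2 → p1) ∨ p1) = max(1, 0.25) = 1
¬((p2 → p1) ∨ p1): Gödel ¬ of 1 = 0 (operand ≠ 0)
(p2 → p1): 0.17 ≤ 0.25, so result = 1
(p2 ∧ p2) = min(0.17, 0.17) = 0.17
((p2 ∧ p2) ∨ p2) = max(0.17, 0.17) = 0.17
((p2 → p1) → ((p2 ∧ p2) ∨ p2)): 1 > 0.17, so result = 0.17
(¬((p2 → p1) ∨ p1) → ((p2 → p1) → ((p2 ∧ p2) ∨ p2))): 0 ≤ 0.17, so result = 1
((¬((p2 → p1) ∨ p1) → ((p2 → p1) → ((p2 ∧ p2) ∨ p2))) → p2): 1 > 0.17, so result = 0.17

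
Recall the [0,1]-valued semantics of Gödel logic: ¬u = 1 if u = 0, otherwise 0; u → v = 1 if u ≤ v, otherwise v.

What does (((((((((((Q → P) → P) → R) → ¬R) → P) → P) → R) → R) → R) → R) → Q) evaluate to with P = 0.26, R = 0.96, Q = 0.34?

0.34

(Q → P): 0.34 > 0.26, so result = 0.26
((Q → P) → P): 0.26 ≤ 0.26, so result = 1
(((Q → P) → P) → R): 1 > 0.96, so result = 0.96
¬R: Gödel ¬ of 0.96 = 0 (operand ≠ 0)
((((Q → P) → P) → R) → ¬R): 0.96 > 0, so result = 0
(((((Q → P) → P) → R) → ¬R) → P): 0 ≤ 0.26, so result = 1
((((((Q → P) → P) → R) → ¬R) → P) → P): 1 > 0.26, so result = 0.26
(((((((Q → P) → P) → R) → ¬R) → P) → P) → R): 0.26 ≤ 0.96, so result = 1
((((((((Q → P) → P) → R) → ¬R) → P) → P) → R) → R): 1 > 0.96, so result = 0.96
(((((((((Q → P) → P) → R) → ¬R) → P) → P) → R) → R) → R): 0.96 ≤ 0.96, so result = 1
((((((((((Q → P) → P) → R) → ¬R) → P) → P) → R) → R) → R) → R): 1 > 0.96, so result = 0.96
(((((((((((Q → P) → P) → R) → ¬R) → P) → P) → R) → R) → R) → R) → Q): 0.96 > 0.34, so result = 0.34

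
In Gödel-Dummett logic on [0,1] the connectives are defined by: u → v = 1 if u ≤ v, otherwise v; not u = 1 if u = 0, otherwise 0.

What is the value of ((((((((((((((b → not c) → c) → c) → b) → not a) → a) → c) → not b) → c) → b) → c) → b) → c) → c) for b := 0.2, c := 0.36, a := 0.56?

0.36

not c: Gödel ¬ of 0.36 = 0 (operand ≠ 0)
(b → not c): 0.2 > 0, so result = 0
((b → not c) → c): 0 ≤ 0.36, so result = 1
(((b → not c) → c) → c): 1 > 0.36, so result = 0.36
((((b → not c) → c) → c) → b): 0.36 > 0.2, so result = 0.2
not a: Gödel ¬ of 0.56 = 0 (operand ≠ 0)
(((((b → not c) → c) → c) → b) → not a): 0.2 > 0, so result = 0
((((((b → not c) → c) → c) → b) → not a) → a): 0 ≤ 0.56, so result = 1
(((((((b → not c) → c) → c) → b) → not a) → a) → c): 1 > 0.36, so result = 0.36
not b: Gödel ¬ of 0.2 = 0 (operand ≠ 0)
((((((((b → not c) → c) → c) → b) → not a) → a) → c) → not b): 0.36 > 0, so result = 0
(((((((((b → not c) → c) → c) → b) → not a) → a) → c) → not b) → c): 0 ≤ 0.36, so result = 1
((((((((((b → not c) → c) → c) → b) → not a) → a) → c) → not b) → c) → b): 1 > 0.2, so result = 0.2
(((((((((((b → not c) → c) → c) → b) → not a) → a) → c) → not b) → c) → b) → c): 0.2 ≤ 0.36, so result = 1
((((((((((((b → not c) → c) → c) → b) → not a) → a) → c) → not b) → c) → b) → c) → b): 1 > 0.2, so result = 0.2
(((((((((((((b → not c) → c) → c) → b) → not a) → a) → c) → not b) → c) → b) → c) → b) → c): 0.2 ≤ 0.36, so result = 1
((((((((((((((b → not c) → c) → c) → b) → not a) → a) → c) → not b) → c) → b) → c) → b) → c) → c): 1 > 0.36, so result = 0.36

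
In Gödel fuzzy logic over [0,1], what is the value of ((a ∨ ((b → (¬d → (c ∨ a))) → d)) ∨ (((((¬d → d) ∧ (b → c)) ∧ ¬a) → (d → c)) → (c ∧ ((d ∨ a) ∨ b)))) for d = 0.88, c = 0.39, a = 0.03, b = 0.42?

0.88

¬d: Gödel ¬ of 0.88 = 0 (operand ≠ 0)
(c ∨ a) = max(0.39, 0.03) = 0.39
(¬d → (c ∨ a)): 0 ≤ 0.39, so result = 1
(b → (¬d → (c ∨ a))): 0.42 ≤ 1, so result = 1
((b → (¬d → (c ∨ a))) → d): 1 > 0.88, so result = 0.88
(a ∨ ((b → (¬d → (c ∨ a))) → d)) = max(0.03, 0.88) = 0.88
¬d: Gödel ¬ of 0.88 = 0 (operand ≠ 0)
(¬d → d): 0 ≤ 0.88, so result = 1
(b → c): 0.42 > 0.39, so result = 0.39
((¬d → d) ∧ (b → c)) = min(1, 0.39) = 0.39
¬a: Gödel ¬ of 0.03 = 0 (operand ≠ 0)
(((¬d → d) ∧ (b → c)) ∧ ¬a) = min(0.39, 0) = 0
(d → c): 0.88 > 0.39, so result = 0.39
((((¬d → d) ∧ (b → c)) ∧ ¬a) → (d → c)): 0 ≤ 0.39, so result = 1
(d ∨ a) = max(0.88, 0.03) = 0.88
((d ∨ a) ∨ b) = max(0.88, 0.42) = 0.88
(c ∧ ((d ∨ a) ∨ b)) = min(0.39, 0.88) = 0.39
(((((¬d → d) ∧ (b → c)) ∧ ¬a) → (d → c)) → (c ∧ ((d ∨ a) ∨ b))): 1 > 0.39, so result = 0.39
((a ∨ ((b → (¬d → (c ∨ a))) → d)) ∨ (((((¬d → d) ∧ (b → c)) ∧ ¬a) → (d → c)) → (c ∧ ((d ∨ a) ∨ b)))) = max(0.88, 0.39) = 0.88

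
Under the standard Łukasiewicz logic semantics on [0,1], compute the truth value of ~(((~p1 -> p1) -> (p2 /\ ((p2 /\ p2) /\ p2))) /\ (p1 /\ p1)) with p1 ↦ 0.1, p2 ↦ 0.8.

0.90

~p1: Łukasiewicz ¬ gives 1 − 0.1 = 0.9
(~p1 -> p1): min(1, 1 − 0.9 + 0.1) = 0.2
(p2 /\ p2) = min(0.8, 0.8) = 0.8
((p2 /\ p2) /\ p2) = min(0.8, 0.8) = 0.8
(p2 /\ ((p2 /\ p2) /\ p2)) = min(0.8, 0.8) = 0.8
((~p1 -> p1) -> (p2 /\ ((p2 /\ p2) /\ p2))): min(1, 1 − 0.2 + 0.8) = 1
(p1 /\ p1) = min(0.1, 0.1) = 0.1
(((~p1 -> p1) -> (p2 /\ ((p2 /\ p2) /\ p2))) /\ (p1 /\ p1)) = min(1, 0.1) = 0.1
~(((~p1 -> p1) -> (p2 /\ ((p2 /\ p2) /\ p2))) /\ (p1 /\ p1)): Łukasiewicz ¬ gives 1 − 0.1 = 0.9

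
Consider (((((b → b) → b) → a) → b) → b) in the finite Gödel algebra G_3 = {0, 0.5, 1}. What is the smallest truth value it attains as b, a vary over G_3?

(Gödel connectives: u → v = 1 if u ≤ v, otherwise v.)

The minimum is attained at b = 0.5, a = 0:
  (b → b): 0.5 ≤ 0.5, so result = 1
  ((b → b) → b): 1 > 0.5, so result = 0.5
  (((b → b) → b) → a): 0.5 > 0, so result = 0
  ((((b → b) → b) → a) → b): 0 ≤ 0.5, so result = 1
  (((((b → b) → b) → a) → b) → b): 1 > 0.5, so result = 0.5
Checking all 9 assignments confirms none give a value below 0.50.

0.50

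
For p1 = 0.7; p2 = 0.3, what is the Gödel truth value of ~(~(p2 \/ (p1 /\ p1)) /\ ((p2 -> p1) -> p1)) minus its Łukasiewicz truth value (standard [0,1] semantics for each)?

Gödel evaluation:
  (p1 /\ p1) = min(0.7, 0.7) = 0.7
  (p2 \/ (p1 /\ p1)) = max(0.3, 0.7) = 0.7
  ~(p2 \/ (p1 /\ p1)): Gödel ¬ of 0.7 = 0 (operand ≠ 0)
  (p2 -> p1): 0.3 ≤ 0.7, so result = 1
  ((p2 -> p1) -> p1): 1 > 0.7, so result = 0.7
  (~(p2 \/ (p1 /\ p1)) /\ ((p2 -> p1) -> p1)) = min(0, 0.7) = 0
  ~(~(p2 \/ (p1 /\ p1)) /\ ((p2 -> p1) -> p1)): Gödel ¬ of 0 = 1 (operand is 0)
  Gödel value = 1
Łukasiewicz evaluation:
  (p1 /\ p1) = min(0.7, 0.7) = 0.7
  (p2 \/ (p1 /\ p1)) = max(0.3, 0.7) = 0.7
  ~(p2 \/ (p1 /\ p1)): Łukasiewicz ¬ gives 1 − 0.7 = 0.3
  (p2 -> p1): min(1, 1 − 0.3 + 0.7) = 1
  ((p2 -> p1) -> p1): min(1, 1 − 1 + 0.7) = 0.7
  (~(p2 \/ (p1 /\ p1)) /\ ((p2 -> p1) -> p1)) = min(0.3, 0.7) = 0.3
  ~(~(p2 \/ (p1 /\ p1)) /\ ((p2 -> p1) -> p1)): Łukasiewicz ¬ gives 1 − 0.3 = 0.7
  Łukasiewicz value = 0.7
Difference: 1 − 0.7 = 0.30

0.30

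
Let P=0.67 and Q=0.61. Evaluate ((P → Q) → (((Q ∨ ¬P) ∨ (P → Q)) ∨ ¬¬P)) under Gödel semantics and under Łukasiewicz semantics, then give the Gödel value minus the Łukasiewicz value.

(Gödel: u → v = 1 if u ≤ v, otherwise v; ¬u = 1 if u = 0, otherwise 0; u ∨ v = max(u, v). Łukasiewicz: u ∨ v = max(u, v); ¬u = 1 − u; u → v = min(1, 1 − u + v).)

0.00

Gödel evaluation:
  (P → Q): 0.67 > 0.61, so result = 0.61
  ¬P: Gödel ¬ of 0.67 = 0 (operand ≠ 0)
  (Q ∨ ¬P) = max(0.61, 0) = 0.61
  (P → Q): 0.67 > 0.61, so result = 0.61
  ((Q ∨ ¬P) ∨ (P → Q)) = max(0.61, 0.61) = 0.61
  ¬P: Gödel ¬ of 0.67 = 0 (operand ≠ 0)
  ¬¬P: Gödel ¬ of 0 = 1 (operand is 0)
  (((Q ∨ ¬P) ∨ (P → Q)) ∨ ¬¬P) = max(0.61, 1) = 1
  ((P → Q) → (((Q ∨ ¬P) ∨ (P → Q)) ∨ ¬¬P)): 0.61 ≤ 1, so result = 1
  Gödel value = 1
Łukasiewicz evaluation:
  (P → Q): min(1, 1 − 0.67 + 0.61) = 0.94
  ¬P: Łukasiewicz ¬ gives 1 − 0.67 = 0.33
  (Q ∨ ¬P) = max(0.61, 0.33) = 0.61
  (P → Q): min(1, 1 − 0.67 + 0.61) = 0.94
  ((Q ∨ ¬P) ∨ (P → Q)) = max(0.61, 0.94) = 0.94
  ¬P: Łukasiewicz ¬ gives 1 − 0.67 = 0.33
  ¬¬P: Łukasiewicz ¬ gives 1 − 0.33 = 0.67
  (((Q ∨ ¬P) ∨ (P → Q)) ∨ ¬¬P) = max(0.94, 0.67) = 0.94
  ((P → Q) → (((Q ∨ ¬P) ∨ (P → Q)) ∨ ¬¬P)): min(1, 1 − 0.94 + 0.94) = 1
  Łukasiewicz value = 1
Difference: 1 − 1 = 0.00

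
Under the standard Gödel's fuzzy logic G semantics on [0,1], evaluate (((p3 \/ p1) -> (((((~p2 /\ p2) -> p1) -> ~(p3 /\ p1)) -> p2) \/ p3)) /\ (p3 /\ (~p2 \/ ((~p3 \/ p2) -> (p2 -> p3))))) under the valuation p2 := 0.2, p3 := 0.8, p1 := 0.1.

(p3 \/ p1) = max(0.8, 0.1) = 0.8
~p2: Gödel ¬ of 0.2 = 0 (operand ≠ 0)
(~p2 /\ p2) = min(0, 0.2) = 0
((~p2 /\ p2) -> p1): 0 ≤ 0.1, so result = 1
(p3 /\ p1) = min(0.8, 0.1) = 0.1
~(p3 /\ p1): Gödel ¬ of 0.1 = 0 (operand ≠ 0)
(((~p2 /\ p2) -> p1) -> ~(p3 /\ p1)): 1 > 0, so result = 0
((((~p2 /\ p2) -> p1) -> ~(p3 /\ p1)) -> p2): 0 ≤ 0.2, so result = 1
(((((~p2 /\ p2) -> p1) -> ~(p3 /\ p1)) -> p2) \/ p3) = max(1, 0.8) = 1
((p3 \/ p1) -> (((((~p2 /\ p2) -> p1) -> ~(p3 /\ p1)) -> p2) \/ p3)): 0.8 ≤ 1, so result = 1
~p2: Gödel ¬ of 0.2 = 0 (operand ≠ 0)
~p3: Gödel ¬ of 0.8 = 0 (operand ≠ 0)
(~p3 \/ p2) = max(0, 0.2) = 0.2
(p2 -> p3): 0.2 ≤ 0.8, so result = 1
((~p3 \/ p2) -> (p2 -> p3)): 0.2 ≤ 1, so result = 1
(~p2 \/ ((~p3 \/ p2) -> (p2 -> p3))) = max(0, 1) = 1
(p3 /\ (~p2 \/ ((~p3 \/ p2) -> (p2 -> p3)))) = min(0.8, 1) = 0.8
(((p3 \/ p1) -> (((((~p2 /\ p2) -> p1) -> ~(p3 /\ p1)) -> p2) \/ p3)) /\ (p3 /\ (~p2 \/ ((~p3 \/ p2) -> (p2 -> p3))))) = min(1, 0.8) = 0.8

0.80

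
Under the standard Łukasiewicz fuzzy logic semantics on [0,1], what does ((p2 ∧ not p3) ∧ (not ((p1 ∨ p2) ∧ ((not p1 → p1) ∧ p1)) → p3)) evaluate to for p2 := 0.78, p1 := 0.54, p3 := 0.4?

0.60

not p3: Łukasiewicz ¬ gives 1 − 0.4 = 0.6
(p2 ∧ not p3) = min(0.78, 0.6) = 0.6
(p1 ∨ p2) = max(0.54, 0.78) = 0.78
not p1: Łukasiewicz ¬ gives 1 − 0.54 = 0.46
(not p1 → p1): min(1, 1 − 0.46 + 0.54) = 1
((not p1 → p1) ∧ p1) = min(1, 0.54) = 0.54
((p1 ∨ p2) ∧ ((not p1 → p1) ∧ p1)) = min(0.78, 0.54) = 0.54
not ((p1 ∨ p2) ∧ ((not p1 → p1) ∧ p1)): Łukasiewicz ¬ gives 1 − 0.54 = 0.46
(not ((p1 ∨ p2) ∧ ((not p1 → p1) ∧ p1)) → p3): min(1, 1 − 0.46 + 0.4) = 0.94
((p2 ∧ not p3) ∧ (not ((p1 ∨ p2) ∧ ((not p1 → p1) ∧ p1)) → p3)) = min(0.6, 0.94) = 0.6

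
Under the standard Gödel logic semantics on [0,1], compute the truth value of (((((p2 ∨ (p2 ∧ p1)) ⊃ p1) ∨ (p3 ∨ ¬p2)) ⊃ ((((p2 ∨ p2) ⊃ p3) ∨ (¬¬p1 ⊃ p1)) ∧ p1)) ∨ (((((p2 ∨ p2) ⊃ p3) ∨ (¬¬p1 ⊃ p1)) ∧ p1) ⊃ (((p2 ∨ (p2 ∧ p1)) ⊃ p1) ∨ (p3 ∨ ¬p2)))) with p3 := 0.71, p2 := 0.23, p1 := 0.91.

(p2 ∧ p1) = min(0.23, 0.91) = 0.23
(p2 ∨ (p2 ∧ p1)) = max(0.23, 0.23) = 0.23
((p2 ∨ (p2 ∧ p1)) ⊃ p1): 0.23 ≤ 0.91, so result = 1
¬p2: Gödel ¬ of 0.23 = 0 (operand ≠ 0)
(p3 ∨ ¬p2) = max(0.71, 0) = 0.71
(((p2 ∨ (p2 ∧ p1)) ⊃ p1) ∨ (p3 ∨ ¬p2)) = max(1, 0.71) = 1
(p2 ∨ p2) = max(0.23, 0.23) = 0.23
((p2 ∨ p2) ⊃ p3): 0.23 ≤ 0.71, so result = 1
¬p1: Gödel ¬ of 0.91 = 0 (operand ≠ 0)
¬¬p1: Gödel ¬ of 0 = 1 (operand is 0)
(¬¬p1 ⊃ p1): 1 > 0.91, so result = 0.91
(((p2 ∨ p2) ⊃ p3) ∨ (¬¬p1 ⊃ p1)) = max(1, 0.91) = 1
((((p2 ∨ p2) ⊃ p3) ∨ (¬¬p1 ⊃ p1)) ∧ p1) = min(1, 0.91) = 0.91
((((p2 ∨ (p2 ∧ p1)) ⊃ p1) ∨ (p3 ∨ ¬p2)) ⊃ ((((p2 ∨ p2) ⊃ p3) ∨ (¬¬p1 ⊃ p1)) ∧ p1)): 1 > 0.91, so result = 0.91
(p2 ∨ p2) = max(0.23, 0.23) = 0.23
((p2 ∨ p2) ⊃ p3): 0.23 ≤ 0.71, so result = 1
¬p1: Gödel ¬ of 0.91 = 0 (operand ≠ 0)
¬¬p1: Gödel ¬ of 0 = 1 (operand is 0)
(¬¬p1 ⊃ p1): 1 > 0.91, so result = 0.91
(((p2 ∨ p2) ⊃ p3) ∨ (¬¬p1 ⊃ p1)) = max(1, 0.91) = 1
((((p2 ∨ p2) ⊃ p3) ∨ (¬¬p1 ⊃ p1)) ∧ p1) = min(1, 0.91) = 0.91
(p2 ∧ p1) = min(0.23, 0.91) = 0.23
(p2 ∨ (p2 ∧ p1)) = max(0.23, 0.23) = 0.23
((p2 ∨ (p2 ∧ p1)) ⊃ p1): 0.23 ≤ 0.91, so result = 1
¬p2: Gödel ¬ of 0.23 = 0 (operand ≠ 0)
(p3 ∨ ¬p2) = max(0.71, 0) = 0.71
(((p2 ∨ (p2 ∧ p1)) ⊃ p1) ∨ (p3 ∨ ¬p2)) = max(1, 0.71) = 1
(((((p2 ∨ p2) ⊃ p3) ∨ (¬¬p1 ⊃ p1)) ∧ p1) ⊃ (((p2 ∨ (p2 ∧ p1)) ⊃ p1) ∨ (p3 ∨ ¬p2))): 0.91 ≤ 1, so result = 1
(((((p2 ∨ (p2 ∧ p1)) ⊃ p1) ∨ (p3 ∨ ¬p2)) ⊃ ((((p2 ∨ p2) ⊃ p3) ∨ (¬¬p1 ⊃ p1)) ∧ p1)) ∨ (((((p2 ∨ p2) ⊃ p3) ∨ (¬¬p1 ⊃ p1)) ∧ p1) ⊃ (((p2 ∨ (p2 ∧ p1)) ⊃ p1) ∨ (p3 ∨ ¬p2)))) = max(0.91, 1) = 1

1.00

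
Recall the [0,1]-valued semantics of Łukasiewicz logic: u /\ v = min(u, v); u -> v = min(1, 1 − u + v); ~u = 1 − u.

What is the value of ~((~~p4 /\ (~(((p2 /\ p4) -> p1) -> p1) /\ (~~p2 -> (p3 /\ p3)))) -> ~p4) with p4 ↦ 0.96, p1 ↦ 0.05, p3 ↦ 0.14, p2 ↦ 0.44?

~p4: Łukasiewicz ¬ gives 1 − 0.96 = 0.04
~~p4: Łukasiewicz ¬ gives 1 − 0.04 = 0.96
(p2 /\ p4) = min(0.44, 0.96) = 0.44
((p2 /\ p4) -> p1): min(1, 1 − 0.44 + 0.05) = 0.61
(((p2 /\ p4) -> p1) -> p1): min(1, 1 − 0.61 + 0.05) = 0.44
~(((p2 /\ p4) -> p1) -> p1): Łukasiewicz ¬ gives 1 − 0.44 = 0.56
~p2: Łukasiewicz ¬ gives 1 − 0.44 = 0.56
~~p2: Łukasiewicz ¬ gives 1 − 0.56 = 0.44
(p3 /\ p3) = min(0.14, 0.14) = 0.14
(~~p2 -> (p3 /\ p3)): min(1, 1 − 0.44 + 0.14) = 0.7
(~(((p2 /\ p4) -> p1) -> p1) /\ (~~p2 -> (p3 /\ p3))) = min(0.56, 0.7) = 0.56
(~~p4 /\ (~(((p2 /\ p4) -> p1) -> p1) /\ (~~p2 -> (p3 /\ p3)))) = min(0.96, 0.56) = 0.56
~p4: Łukasiewicz ¬ gives 1 − 0.96 = 0.04
((~~p4 /\ (~(((p2 /\ p4) -> p1) -> p1) /\ (~~p2 -> (p3 /\ p3)))) -> ~p4): min(1, 1 − 0.56 + 0.04) = 0.48
~((~~p4 /\ (~(((p2 /\ p4) -> p1) -> p1) /\ (~~p2 -> (p3 /\ p3)))) -> ~p4): Łukasiewicz ¬ gives 1 − 0.48 = 0.52

0.52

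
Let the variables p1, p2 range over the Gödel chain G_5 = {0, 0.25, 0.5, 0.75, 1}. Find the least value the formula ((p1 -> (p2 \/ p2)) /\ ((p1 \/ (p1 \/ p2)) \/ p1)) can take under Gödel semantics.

0.00

The minimum is attained at p1 = 0, p2 = 0:
  (p2 \/ p2) = max(0, 0) = 0
  (p1 -> (p2 \/ p2)): 0 ≤ 0, so result = 1
  (p1 \/ p2) = max(0, 0) = 0
  (p1 \/ (p1 \/ p2)) = max(0, 0) = 0
  ((p1 \/ (p1 \/ p2)) \/ p1) = max(0, 0) = 0
  ((p1 -> (p2 \/ p2)) /\ ((p1 \/ (p1 \/ p2)) \/ p1)) = min(1, 0) = 0
Checking all 25 assignments confirms none give a value below 0.00.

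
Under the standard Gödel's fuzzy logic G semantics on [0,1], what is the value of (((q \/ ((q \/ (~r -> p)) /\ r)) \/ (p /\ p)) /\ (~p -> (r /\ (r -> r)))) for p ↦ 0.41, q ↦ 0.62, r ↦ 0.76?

~r: Gödel ¬ of 0.76 = 0 (operand ≠ 0)
(~r -> p): 0 ≤ 0.41, so result = 1
(q \/ (~r -> p)) = max(0.62, 1) = 1
((q \/ (~r -> p)) /\ r) = min(1, 0.76) = 0.76
(q \/ ((q \/ (~r -> p)) /\ r)) = max(0.62, 0.76) = 0.76
(p /\ p) = min(0.41, 0.41) = 0.41
((q \/ ((q \/ (~r -> p)) /\ r)) \/ (p /\ p)) = max(0.76, 0.41) = 0.76
~p: Gödel ¬ of 0.41 = 0 (operand ≠ 0)
(r -> r): 0.76 ≤ 0.76, so result = 1
(r /\ (r -> r)) = min(0.76, 1) = 0.76
(~p -> (r /\ (r -> r))): 0 ≤ 0.76, so result = 1
(((q \/ ((q \/ (~r -> p)) /\ r)) \/ (p /\ p)) /\ (~p -> (r /\ (r -> r)))) = min(0.76, 1) = 0.76

0.76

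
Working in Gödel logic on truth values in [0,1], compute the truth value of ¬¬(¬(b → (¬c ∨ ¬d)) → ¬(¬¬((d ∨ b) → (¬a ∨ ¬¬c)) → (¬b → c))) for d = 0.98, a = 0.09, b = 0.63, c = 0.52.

0.00

¬c: Gödel ¬ of 0.52 = 0 (operand ≠ 0)
¬d: Gödel ¬ of 0.98 = 0 (operand ≠ 0)
(¬c ∨ ¬d) = max(0, 0) = 0
(b → (¬c ∨ ¬d)): 0.63 > 0, so result = 0
¬(b → (¬c ∨ ¬d)): Gödel ¬ of 0 = 1 (operand is 0)
(d ∨ b) = max(0.98, 0.63) = 0.98
¬a: Gödel ¬ of 0.09 = 0 (operand ≠ 0)
¬c: Gödel ¬ of 0.52 = 0 (operand ≠ 0)
¬¬c: Gödel ¬ of 0 = 1 (operand is 0)
(¬a ∨ ¬¬c) = max(0, 1) = 1
((d ∨ b) → (¬a ∨ ¬¬c)): 0.98 ≤ 1, so result = 1
¬((d ∨ b) → (¬a ∨ ¬¬c)): Gödel ¬ of 1 = 0 (operand ≠ 0)
¬¬((d ∨ b) → (¬a ∨ ¬¬c)): Gödel ¬ of 0 = 1 (operand is 0)
¬b: Gödel ¬ of 0.63 = 0 (operand ≠ 0)
(¬b → c): 0 ≤ 0.52, so result = 1
(¬¬((d ∨ b) → (¬a ∨ ¬¬c)) → (¬b → c)): 1 ≤ 1, so result = 1
¬(¬¬((d ∨ b) → (¬a ∨ ¬¬c)) → (¬b → c)): Gödel ¬ of 1 = 0 (operand ≠ 0)
(¬(b → (¬c ∨ ¬d)) → ¬(¬¬((d ∨ b) → (¬a ∨ ¬¬c)) → (¬b → c))): 1 > 0, so result = 0
¬(¬(b → (¬c ∨ ¬d)) → ¬(¬¬((d ∨ b) → (¬a ∨ ¬¬c)) → (¬b → c))): Gödel ¬ of 0 = 1 (operand is 0)
¬¬(¬(b → (¬c ∨ ¬d)) → ¬(¬¬((d ∨ b) → (¬a ∨ ¬¬c)) → (¬b → c))): Gödel ¬ of 1 = 0 (operand ≠ 0)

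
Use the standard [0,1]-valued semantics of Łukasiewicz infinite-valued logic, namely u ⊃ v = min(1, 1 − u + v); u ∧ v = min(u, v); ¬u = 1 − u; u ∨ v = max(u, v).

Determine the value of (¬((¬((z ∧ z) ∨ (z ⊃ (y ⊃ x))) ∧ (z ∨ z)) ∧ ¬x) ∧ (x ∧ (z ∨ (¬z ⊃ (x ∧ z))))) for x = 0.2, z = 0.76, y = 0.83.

(z ∧ z) = min(0.76, 0.76) = 0.76
(y ⊃ x): min(1, 1 − 0.83 + 0.2) = 0.37
(z ⊃ (y ⊃ x)): min(1, 1 − 0.76 + 0.37) = 0.61
((z ∧ z) ∨ (z ⊃ (y ⊃ x))) = max(0.76, 0.61) = 0.76
¬((z ∧ z) ∨ (z ⊃ (y ⊃ x))): Łukasiewicz ¬ gives 1 − 0.76 = 0.24
(z ∨ z) = max(0.76, 0.76) = 0.76
(¬((z ∧ z) ∨ (z ⊃ (y ⊃ x))) ∧ (z ∨ z)) = min(0.24, 0.76) = 0.24
¬x: Łukasiewicz ¬ gives 1 − 0.2 = 0.8
((¬((z ∧ z) ∨ (z ⊃ (y ⊃ x))) ∧ (z ∨ z)) ∧ ¬x) = min(0.24, 0.8) = 0.24
¬((¬((z ∧ z) ∨ (z ⊃ (y ⊃ x))) ∧ (z ∨ z)) ∧ ¬x): Łukasiewicz ¬ gives 1 − 0.24 = 0.76
¬z: Łukasiewicz ¬ gives 1 − 0.76 = 0.24
(x ∧ z) = min(0.2, 0.76) = 0.2
(¬z ⊃ (x ∧ z)): min(1, 1 − 0.24 + 0.2) = 0.96
(z ∨ (¬z ⊃ (x ∧ z))) = max(0.76, 0.96) = 0.96
(x ∧ (z ∨ (¬z ⊃ (x ∧ z)))) = min(0.2, 0.96) = 0.2
(¬((¬((z ∧ z) ∨ (z ⊃ (y ⊃ x))) ∧ (z ∨ z)) ∧ ¬x) ∧ (x ∧ (z ∨ (¬z ⊃ (x ∧ z))))) = min(0.76, 0.2) = 0.2

0.20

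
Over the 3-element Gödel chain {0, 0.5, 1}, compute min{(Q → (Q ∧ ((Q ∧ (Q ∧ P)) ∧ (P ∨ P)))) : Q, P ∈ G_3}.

The minimum is attained at Q = 0.5, P = 0:
  (Q ∧ P) = min(0.5, 0) = 0
  (Q ∧ (Q ∧ P)) = min(0.5, 0) = 0
  (P ∨ P) = max(0, 0) = 0
  ((Q ∧ (Q ∧ P)) ∧ (P ∨ P)) = min(0, 0) = 0
  (Q ∧ ((Q ∧ (Q ∧ P)) ∧ (P ∨ P))) = min(0.5, 0) = 0
  (Q → (Q ∧ ((Q ∧ (Q ∧ P)) ∧ (P ∨ P)))): 0.5 > 0, so result = 0
Checking all 9 assignments confirms none give a value below 0.00.

0.00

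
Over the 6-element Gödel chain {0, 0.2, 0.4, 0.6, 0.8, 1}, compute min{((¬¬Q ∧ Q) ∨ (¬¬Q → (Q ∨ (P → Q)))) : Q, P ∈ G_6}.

The minimum is attained at Q = 0.2, P = 0.4:
  ¬Q: Gödel ¬ of 0.2 = 0 (operand ≠ 0)
  ¬¬Q: Gödel ¬ of 0 = 1 (operand is 0)
  (¬¬Q ∧ Q) = min(1, 0.2) = 0.2
  ¬Q: Gödel ¬ of 0.2 = 0 (operand ≠ 0)
  ¬¬Q: Gödel ¬ of 0 = 1 (operand is 0)
  (P → Q): 0.4 > 0.2, so result = 0.2
  (Q ∨ (P → Q)) = max(0.2, 0.2) = 0.2
  (¬¬Q → (Q ∨ (P → Q))): 1 > 0.2, so result = 0.2
  ((¬¬Q ∧ Q) ∨ (¬¬Q → (Q ∨ (P → Q)))) = max(0.2, 0.2) = 0.2
Checking all 36 assignments confirms none give a value below 0.20.

0.20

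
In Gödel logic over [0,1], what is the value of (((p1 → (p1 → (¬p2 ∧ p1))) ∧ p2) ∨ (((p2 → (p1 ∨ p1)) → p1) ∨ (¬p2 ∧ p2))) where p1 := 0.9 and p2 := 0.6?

0.90

¬p2: Gödel ¬ of 0.6 = 0 (operand ≠ 0)
(¬p2 ∧ p1) = min(0, 0.9) = 0
(p1 → (¬p2 ∧ p1)): 0.9 > 0, so result = 0
(p1 → (p1 → (¬p2 ∧ p1))): 0.9 > 0, so result = 0
((p1 → (p1 → (¬p2 ∧ p1))) ∧ p2) = min(0, 0.6) = 0
(p1 ∨ p1) = max(0.9, 0.9) = 0.9
(p2 → (p1 ∨ p1)): 0.6 ≤ 0.9, so result = 1
((p2 → (p1 ∨ p1)) → p1): 1 > 0.9, so result = 0.9
¬p2: Gödel ¬ of 0.6 = 0 (operand ≠ 0)
(¬p2 ∧ p2) = min(0, 0.6) = 0
(((p2 → (p1 ∨ p1)) → p1) ∨ (¬p2 ∧ p2)) = max(0.9, 0) = 0.9
(((p1 → (p1 → (¬p2 ∧ p1))) ∧ p2) ∨ (((p2 → (p1 ∨ p1)) → p1) ∨ (¬p2 ∧ p2))) = max(0, 0.9) = 0.9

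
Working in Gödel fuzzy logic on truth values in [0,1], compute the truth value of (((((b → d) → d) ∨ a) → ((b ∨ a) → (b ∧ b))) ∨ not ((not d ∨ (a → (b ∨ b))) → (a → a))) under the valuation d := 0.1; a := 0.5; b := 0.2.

(b → d): 0.2 > 0.1, so result = 0.1
((b → d) → d): 0.1 ≤ 0.1, so result = 1
(((b → d) → d) ∨ a) = max(1, 0.5) = 1
(b ∨ a) = max(0.2, 0.5) = 0.5
(b ∧ b) = min(0.2, 0.2) = 0.2
((b ∨ a) → (b ∧ b)): 0.5 > 0.2, so result = 0.2
((((b → d) → d) ∨ a) → ((b ∨ a) → (b ∧ b))): 1 > 0.2, so result = 0.2
not d: Gödel ¬ of 0.1 = 0 (operand ≠ 0)
(b ∨ b) = max(0.2, 0.2) = 0.2
(a → (b ∨ b)): 0.5 > 0.2, so result = 0.2
(not d ∨ (a → (b ∨ b))) = max(0, 0.2) = 0.2
(a → a): 0.5 ≤ 0.5, so result = 1
((not d ∨ (a → (b ∨ b))) → (a → a)): 0.2 ≤ 1, so result = 1
not ((not d ∨ (a → (b ∨ b))) → (a → a)): Gödel ¬ of 1 = 0 (operand ≠ 0)
(((((b → d) → d) ∨ a) → ((b ∨ a) → (b ∧ b))) ∨ not ((not d ∨ (a → (b ∨ b))) → (a → a))) = max(0.2, 0) = 0.2

0.20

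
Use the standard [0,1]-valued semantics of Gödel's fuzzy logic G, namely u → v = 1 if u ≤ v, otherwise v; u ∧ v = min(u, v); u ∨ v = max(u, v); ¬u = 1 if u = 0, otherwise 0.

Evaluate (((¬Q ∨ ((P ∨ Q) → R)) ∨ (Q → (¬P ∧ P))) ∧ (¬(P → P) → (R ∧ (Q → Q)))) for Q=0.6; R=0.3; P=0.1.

0.30

¬Q: Gödel ¬ of 0.6 = 0 (operand ≠ 0)
(P ∨ Q) = max(0.1, 0.6) = 0.6
((P ∨ Q) → R): 0.6 > 0.3, so result = 0.3
(¬Q ∨ ((P ∨ Q) → R)) = max(0, 0.3) = 0.3
¬P: Gödel ¬ of 0.1 = 0 (operand ≠ 0)
(¬P ∧ P) = min(0, 0.1) = 0
(Q → (¬P ∧ P)): 0.6 > 0, so result = 0
((¬Q ∨ ((P ∨ Q) → R)) ∨ (Q → (¬P ∧ P))) = max(0.3, 0) = 0.3
(P → P): 0.1 ≤ 0.1, so result = 1
¬(P → P): Gödel ¬ of 1 = 0 (operand ≠ 0)
(Q → Q): 0.6 ≤ 0.6, so result = 1
(R ∧ (Q → Q)) = min(0.3, 1) = 0.3
(¬(P → P) → (R ∧ (Q → Q))): 0 ≤ 0.3, so result = 1
(((¬Q ∨ ((P ∨ Q) → R)) ∨ (Q → (¬P ∧ P))) ∧ (¬(P → P) → (R ∧ (Q → Q)))) = min(0.3, 1) = 0.3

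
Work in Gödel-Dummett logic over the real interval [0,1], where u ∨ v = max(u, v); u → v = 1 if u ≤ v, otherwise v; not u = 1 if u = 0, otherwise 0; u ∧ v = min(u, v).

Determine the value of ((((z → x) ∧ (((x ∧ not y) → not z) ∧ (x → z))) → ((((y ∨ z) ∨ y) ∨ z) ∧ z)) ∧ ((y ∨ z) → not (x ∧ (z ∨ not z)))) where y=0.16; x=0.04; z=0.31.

(z → x): 0.31 > 0.04, so result = 0.04
not y: Gödel ¬ of 0.16 = 0 (operand ≠ 0)
(x ∧ not y) = min(0.04, 0) = 0
not z: Gödel ¬ of 0.31 = 0 (operand ≠ 0)
((x ∧ not y) → not z): 0 ≤ 0, so result = 1
(x → z): 0.04 ≤ 0.31, so result = 1
(((x ∧ not y) → not z) ∧ (x → z)) = min(1, 1) = 1
((z → x) ∧ (((x ∧ not y) → not z) ∧ (x → z))) = min(0.04, 1) = 0.04
(y ∨ z) = max(0.16, 0.31) = 0.31
((y ∨ z) ∨ y) = max(0.31, 0.16) = 0.31
(((y ∨ z) ∨ y) ∨ z) = max(0.31, 0.31) = 0.31
((((y ∨ z) ∨ y) ∨ z) ∧ z) = min(0.31, 0.31) = 0.31
(((z → x) ∧ (((x ∧ not y) → not z) ∧ (x → z))) → ((((y ∨ z) ∨ y) ∨ z) ∧ z)): 0.04 ≤ 0.31, so result = 1
(y ∨ z) = max(0.16, 0.31) = 0.31
not z: Gödel ¬ of 0.31 = 0 (operand ≠ 0)
(z ∨ not z) = max(0.31, 0) = 0.31
(x ∧ (z ∨ not z)) = min(0.04, 0.31) = 0.04
not (x ∧ (z ∨ not z)): Gödel ¬ of 0.04 = 0 (operand ≠ 0)
((y ∨ z) → not (x ∧ (z ∨ not z))): 0.31 > 0, so result = 0
((((z → x) ∧ (((x ∧ not y) → not z) ∧ (x → z))) → ((((y ∨ z) ∨ y) ∨ z) ∧ z)) ∧ ((y ∨ z) → not (x ∧ (z ∨ not z)))) = min(1, 0) = 0

0.00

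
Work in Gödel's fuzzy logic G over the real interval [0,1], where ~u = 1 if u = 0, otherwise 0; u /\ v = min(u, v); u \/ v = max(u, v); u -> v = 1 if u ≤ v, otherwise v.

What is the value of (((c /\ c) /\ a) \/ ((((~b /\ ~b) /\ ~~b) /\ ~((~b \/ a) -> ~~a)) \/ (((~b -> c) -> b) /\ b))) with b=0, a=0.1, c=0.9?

0.10

(c /\ c) = min(0.9, 0.9) = 0.9
((c /\ c) /\ a) = min(0.9, 0.1) = 0.1
~b: Gödel ¬ of 0 = 1 (operand is 0)
~b: Gödel ¬ of 0 = 1 (operand is 0)
(~b /\ ~b) = min(1, 1) = 1
~b: Gödel ¬ of 0 = 1 (operand is 0)
~~b: Gödel ¬ of 1 = 0 (operand ≠ 0)
((~b /\ ~b) /\ ~~b) = min(1, 0) = 0
~b: Gödel ¬ of 0 = 1 (operand is 0)
(~b \/ a) = max(1, 0.1) = 1
~a: Gödel ¬ of 0.1 = 0 (operand ≠ 0)
~~a: Gödel ¬ of 0 = 1 (operand is 0)
((~b \/ a) -> ~~a): 1 ≤ 1, so result = 1
~((~b \/ a) -> ~~a): Gödel ¬ of 1 = 0 (operand ≠ 0)
(((~b /\ ~b) /\ ~~b) /\ ~((~b \/ a) -> ~~a)) = min(0, 0) = 0
~b: Gödel ¬ of 0 = 1 (operand is 0)
(~b -> c): 1 > 0.9, so result = 0.9
((~b -> c) -> b): 0.9 > 0, so result = 0
(((~b -> c) -> b) /\ b) = min(0, 0) = 0
((((~b /\ ~b) /\ ~~b) /\ ~((~b \/ a) -> ~~a)) \/ (((~b -> c) -> b) /\ b)) = max(0, 0) = 0
(((c /\ c) /\ a) \/ ((((~b /\ ~b) /\ ~~b) /\ ~((~b \/ a) -> ~~a)) \/ (((~b -> c) -> b) /\ b))) = max(0.1, 0) = 0.1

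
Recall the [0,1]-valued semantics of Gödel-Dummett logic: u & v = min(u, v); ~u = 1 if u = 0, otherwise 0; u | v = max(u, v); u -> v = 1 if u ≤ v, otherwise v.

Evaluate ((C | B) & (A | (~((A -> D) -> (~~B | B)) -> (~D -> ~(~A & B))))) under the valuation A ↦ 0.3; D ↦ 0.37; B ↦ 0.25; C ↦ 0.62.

(C | B) = max(0.62, 0.25) = 0.62
(A -> D): 0.3 ≤ 0.37, so result = 1
~B: Gödel ¬ of 0.25 = 0 (operand ≠ 0)
~~B: Gödel ¬ of 0 = 1 (operand is 0)
(~~B | B) = max(1, 0.25) = 1
((A -> D) -> (~~B | B)): 1 ≤ 1, so result = 1
~((A -> D) -> (~~B | B)): Gödel ¬ of 1 = 0 (operand ≠ 0)
~D: Gödel ¬ of 0.37 = 0 (operand ≠ 0)
~A: Gödel ¬ of 0.3 = 0 (operand ≠ 0)
(~A & B) = min(0, 0.25) = 0
~(~A & B): Gödel ¬ of 0 = 1 (operand is 0)
(~D -> ~(~A & B)): 0 ≤ 1, so result = 1
(~((A -> D) -> (~~B | B)) -> (~D -> ~(~A & B))): 0 ≤ 1, so result = 1
(A | (~((A -> D) -> (~~B | B)) -> (~D -> ~(~A & B)))) = max(0.3, 1) = 1
((C | B) & (A | (~((A -> D) -> (~~B | B)) -> (~D -> ~(~A & B))))) = min(0.62, 1) = 0.62

0.62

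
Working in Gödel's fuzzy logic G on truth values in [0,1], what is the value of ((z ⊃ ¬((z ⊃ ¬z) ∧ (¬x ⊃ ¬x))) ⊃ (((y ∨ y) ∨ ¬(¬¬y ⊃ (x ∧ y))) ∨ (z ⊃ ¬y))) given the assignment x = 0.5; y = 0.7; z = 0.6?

¬z: Gödel ¬ of 0.6 = 0 (operand ≠ 0)
(z ⊃ ¬z): 0.6 > 0, so result = 0
¬x: Gödel ¬ of 0.5 = 0 (operand ≠ 0)
¬x: Gödel ¬ of 0.5 = 0 (operand ≠ 0)
(¬x ⊃ ¬x): 0 ≤ 0, so result = 1
((z ⊃ ¬z) ∧ (¬x ⊃ ¬x)) = min(0, 1) = 0
¬((z ⊃ ¬z) ∧ (¬x ⊃ ¬x)): Gödel ¬ of 0 = 1 (operand is 0)
(z ⊃ ¬((z ⊃ ¬z) ∧ (¬x ⊃ ¬x))): 0.6 ≤ 1, so result = 1
(y ∨ y) = max(0.7, 0.7) = 0.7
¬y: Gödel ¬ of 0.7 = 0 (operand ≠ 0)
¬¬y: Gödel ¬ of 0 = 1 (operand is 0)
(x ∧ y) = min(0.5, 0.7) = 0.5
(¬¬y ⊃ (x ∧ y)): 1 > 0.5, so result = 0.5
¬(¬¬y ⊃ (x ∧ y)): Gödel ¬ of 0.5 = 0 (operand ≠ 0)
((y ∨ y) ∨ ¬(¬¬y ⊃ (x ∧ y))) = max(0.7, 0) = 0.7
¬y: Gödel ¬ of 0.7 = 0 (operand ≠ 0)
(z ⊃ ¬y): 0.6 > 0, so result = 0
(((y ∨ y) ∨ ¬(¬¬y ⊃ (x ∧ y))) ∨ (z ⊃ ¬y)) = max(0.7, 0) = 0.7
((z ⊃ ¬((z ⊃ ¬z) ∧ (¬x ⊃ ¬x))) ⊃ (((y ∨ y) ∨ ¬(¬¬y ⊃ (x ∧ y))) ∨ (z ⊃ ¬y))): 1 > 0.7, so result = 0.7

0.70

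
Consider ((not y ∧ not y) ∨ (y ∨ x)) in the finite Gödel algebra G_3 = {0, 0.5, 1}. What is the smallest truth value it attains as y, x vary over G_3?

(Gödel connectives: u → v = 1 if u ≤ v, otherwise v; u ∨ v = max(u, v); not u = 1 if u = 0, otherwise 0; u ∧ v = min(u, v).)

0.50

The minimum is attained at y = 0.5, x = 0:
  not y: Gödel ¬ of 0.5 = 0 (operand ≠ 0)
  not y: Gödel ¬ of 0.5 = 0 (operand ≠ 0)
  (not y ∧ not y) = min(0, 0) = 0
  (y ∨ x) = max(0.5, 0) = 0.5
  ((not y ∧ not y) ∨ (y ∨ x)) = max(0, 0.5) = 0.5
Checking all 9 assignments confirms none give a value below 0.50.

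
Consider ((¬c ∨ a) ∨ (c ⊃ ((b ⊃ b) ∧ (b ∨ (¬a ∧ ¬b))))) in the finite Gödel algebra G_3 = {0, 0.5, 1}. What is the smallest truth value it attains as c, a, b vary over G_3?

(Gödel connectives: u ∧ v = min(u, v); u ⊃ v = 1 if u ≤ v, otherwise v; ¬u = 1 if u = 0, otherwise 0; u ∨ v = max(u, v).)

0.50

The minimum is attained at c = 0.5, a = 0.5, b = 0:
  ¬c: Gödel ¬ of 0.5 = 0 (operand ≠ 0)
  (¬c ∨ a) = max(0, 0.5) = 0.5
  (b ⊃ b): 0 ≤ 0, so result = 1
  ¬a: Gödel ¬ of 0.5 = 0 (operand ≠ 0)
  ¬b: Gödel ¬ of 0 = 1 (operand is 0)
  (¬a ∧ ¬b) = min(0, 1) = 0
  (b ∨ (¬a ∧ ¬b)) = max(0, 0) = 0
  ((b ⊃ b) ∧ (b ∨ (¬a ∧ ¬b))) = min(1, 0) = 0
  (c ⊃ ((b ⊃ b) ∧ (b ∨ (¬a ∧ ¬b)))): 0.5 > 0, so result = 0
  ((¬c ∨ a) ∨ (c ⊃ ((b ⊃ b) ∧ (b ∨ (¬a ∧ ¬b))))) = max(0.5, 0) = 0.5
Checking all 27 assignments confirms none give a value below 0.50.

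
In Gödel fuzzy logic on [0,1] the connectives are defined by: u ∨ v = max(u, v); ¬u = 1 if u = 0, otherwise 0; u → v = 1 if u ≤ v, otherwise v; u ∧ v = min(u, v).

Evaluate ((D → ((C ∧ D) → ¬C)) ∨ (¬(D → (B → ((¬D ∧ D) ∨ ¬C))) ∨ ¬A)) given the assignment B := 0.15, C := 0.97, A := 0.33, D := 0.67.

(C ∧ D) = min(0.97, 0.67) = 0.67
¬C: Gödel ¬ of 0.97 = 0 (operand ≠ 0)
((C ∧ D) → ¬C): 0.67 > 0, so result = 0
(D → ((C ∧ D) → ¬C)): 0.67 > 0, so result = 0
¬D: Gödel ¬ of 0.67 = 0 (operand ≠ 0)
(¬D ∧ D) = min(0, 0.67) = 0
¬C: Gödel ¬ of 0.97 = 0 (operand ≠ 0)
((¬D ∧ D) ∨ ¬C) = max(0, 0) = 0
(B → ((¬D ∧ D) ∨ ¬C)): 0.15 > 0, so result = 0
(D → (B → ((¬D ∧ D) ∨ ¬C))): 0.67 > 0, so result = 0
¬(D → (B → ((¬D ∧ D) ∨ ¬C))): Gödel ¬ of 0 = 1 (operand is 0)
¬A: Gödel ¬ of 0.33 = 0 (operand ≠ 0)
(¬(D → (B → ((¬D ∧ D) ∨ ¬C))) ∨ ¬A) = max(1, 0) = 1
((D → ((C ∧ D) → ¬C)) ∨ (¬(D → (B → ((¬D ∧ D) ∨ ¬C))) ∨ ¬A)) = max(0, 1) = 1

1.00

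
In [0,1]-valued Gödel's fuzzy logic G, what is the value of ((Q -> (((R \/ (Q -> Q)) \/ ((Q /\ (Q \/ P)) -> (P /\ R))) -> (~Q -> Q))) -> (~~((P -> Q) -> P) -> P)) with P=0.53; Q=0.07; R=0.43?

0.53

(Q -> Q): 0.07 ≤ 0.07, so result = 1
(R \/ (Q -> Q)) = max(0.43, 1) = 1
(Q \/ P) = max(0.07, 0.53) = 0.53
(Q /\ (Q \/ P)) = min(0.07, 0.53) = 0.07
(P /\ R) = min(0.53, 0.43) = 0.43
((Q /\ (Q \/ P)) -> (P /\ R)): 0.07 ≤ 0.43, so result = 1
((R \/ (Q -> Q)) \/ ((Q /\ (Q \/ P)) -> (P /\ R))) = max(1, 1) = 1
~Q: Gödel ¬ of 0.07 = 0 (operand ≠ 0)
(~Q -> Q): 0 ≤ 0.07, so result = 1
(((R \/ (Q -> Q)) \/ ((Q /\ (Q \/ P)) -> (P /\ R))) -> (~Q -> Q)): 1 ≤ 1, so result = 1
(Q -> (((R \/ (Q -> Q)) \/ ((Q /\ (Q \/ P)) -> (P /\ R))) -> (~Q -> Q))): 0.07 ≤ 1, so result = 1
(P -> Q): 0.53 > 0.07, so result = 0.07
((P -> Q) -> P): 0.07 ≤ 0.53, so result = 1
~((P -> Q) -> P): Gödel ¬ of 1 = 0 (operand ≠ 0)
~~((P -> Q) -> P): Gödel ¬ of 0 = 1 (operand is 0)
(~~((P -> Q) -> P) -> P): 1 > 0.53, so result = 0.53
((Q -> (((R \/ (Q -> Q)) \/ ((Q /\ (Q \/ P)) -> (P /\ R))) -> (~Q -> Q))) -> (~~((P -> Q) -> P) -> P)): 1 > 0.53, so result = 0.53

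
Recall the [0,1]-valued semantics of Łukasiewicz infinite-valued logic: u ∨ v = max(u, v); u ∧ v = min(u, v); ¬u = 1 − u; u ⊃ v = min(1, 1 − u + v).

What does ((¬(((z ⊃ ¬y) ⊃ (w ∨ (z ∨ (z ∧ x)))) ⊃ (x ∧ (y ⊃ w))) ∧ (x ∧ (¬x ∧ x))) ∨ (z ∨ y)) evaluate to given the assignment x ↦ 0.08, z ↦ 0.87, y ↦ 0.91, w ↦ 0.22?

0.91

¬y: Łukasiewicz ¬ gives 1 − 0.91 = 0.09
(z ⊃ ¬y): min(1, 1 − 0.87 + 0.09) = 0.22
(z ∧ x) = min(0.87, 0.08) = 0.08
(z ∨ (z ∧ x)) = max(0.87, 0.08) = 0.87
(w ∨ (z ∨ (z ∧ x))) = max(0.22, 0.87) = 0.87
((z ⊃ ¬y) ⊃ (w ∨ (z ∨ (z ∧ x)))): min(1, 1 − 0.22 + 0.87) = 1
(y ⊃ w): min(1, 1 − 0.91 + 0.22) = 0.31
(x ∧ (y ⊃ w)) = min(0.08, 0.31) = 0.08
(((z ⊃ ¬y) ⊃ (w ∨ (z ∨ (z ∧ x)))) ⊃ (x ∧ (y ⊃ w))): min(1, 1 − 1 + 0.08) = 0.08
¬(((z ⊃ ¬y) ⊃ (w ∨ (z ∨ (z ∧ x)))) ⊃ (x ∧ (y ⊃ w))): Łukasiewicz ¬ gives 1 − 0.08 = 0.92
¬x: Łukasiewicz ¬ gives 1 − 0.08 = 0.92
(¬x ∧ x) = min(0.92, 0.08) = 0.08
(x ∧ (¬x ∧ x)) = min(0.08, 0.08) = 0.08
(¬(((z ⊃ ¬y) ⊃ (w ∨ (z ∨ (z ∧ x)))) ⊃ (x ∧ (y ⊃ w))) ∧ (x ∧ (¬x ∧ x))) = min(0.92, 0.08) = 0.08
(z ∨ y) = max(0.87, 0.91) = 0.91
((¬(((z ⊃ ¬y) ⊃ (w ∨ (z ∨ (z ∧ x)))) ⊃ (x ∧ (y ⊃ w))) ∧ (x ∧ (¬x ∧ x))) ∨ (z ∨ y)) = max(0.08, 0.91) = 0.91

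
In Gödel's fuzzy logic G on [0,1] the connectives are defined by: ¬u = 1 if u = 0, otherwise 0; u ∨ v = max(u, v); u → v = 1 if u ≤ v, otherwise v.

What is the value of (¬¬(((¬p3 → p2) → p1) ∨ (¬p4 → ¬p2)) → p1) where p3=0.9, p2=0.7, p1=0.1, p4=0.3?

0.10

¬p3: Gödel ¬ of 0.9 = 0 (operand ≠ 0)
(¬p3 → p2): 0 ≤ 0.7, so result = 1
((¬p3 → p2) → p1): 1 > 0.1, so result = 0.1
¬p4: Gödel ¬ of 0.3 = 0 (operand ≠ 0)
¬p2: Gödel ¬ of 0.7 = 0 (operand ≠ 0)
(¬p4 → ¬p2): 0 ≤ 0, so result = 1
(((¬p3 → p2) → p1) ∨ (¬p4 → ¬p2)) = max(0.1, 1) = 1
¬(((¬p3 → p2) → p1) ∨ (¬p4 → ¬p2)): Gödel ¬ of 1 = 0 (operand ≠ 0)
¬¬(((¬p3 → p2) → p1) ∨ (¬p4 → ¬p2)): Gödel ¬ of 0 = 1 (operand is 0)
(¬¬(((¬p3 → p2) → p1) ∨ (¬p4 → ¬p2)) → p1): 1 > 0.1, so result = 0.1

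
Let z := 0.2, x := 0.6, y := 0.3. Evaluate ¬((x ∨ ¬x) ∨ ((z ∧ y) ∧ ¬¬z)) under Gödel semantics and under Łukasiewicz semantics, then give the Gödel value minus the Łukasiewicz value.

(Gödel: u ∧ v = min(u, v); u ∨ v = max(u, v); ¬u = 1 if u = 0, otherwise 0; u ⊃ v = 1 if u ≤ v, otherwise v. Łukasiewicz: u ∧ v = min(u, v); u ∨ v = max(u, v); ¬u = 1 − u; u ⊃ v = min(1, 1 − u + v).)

-0.40

Gödel evaluation:
  ¬x: Gödel ¬ of 0.6 = 0 (operand ≠ 0)
  (x ∨ ¬x) = max(0.6, 0) = 0.6
  (z ∧ y) = min(0.2, 0.3) = 0.2
  ¬z: Gödel ¬ of 0.2 = 0 (operand ≠ 0)
  ¬¬z: Gödel ¬ of 0 = 1 (operand is 0)
  ((z ∧ y) ∧ ¬¬z) = min(0.2, 1) = 0.2
  ((x ∨ ¬x) ∨ ((z ∧ y) ∧ ¬¬z)) = max(0.6, 0.2) = 0.6
  ¬((x ∨ ¬x) ∨ ((z ∧ y) ∧ ¬¬z)): Gödel ¬ of 0.6 = 0 (operand ≠ 0)
  Gödel value = 0
Łukasiewicz evaluation:
  ¬x: Łukasiewicz ¬ gives 1 − 0.6 = 0.4
  (x ∨ ¬x) = max(0.6, 0.4) = 0.6
  (z ∧ y) = min(0.2, 0.3) = 0.2
  ¬z: Łukasiewicz ¬ gives 1 − 0.2 = 0.8
  ¬¬z: Łukasiewicz ¬ gives 1 − 0.8 = 0.2
  ((z ∧ y) ∧ ¬¬z) = min(0.2, 0.2) = 0.2
  ((x ∨ ¬x) ∨ ((z ∧ y) ∧ ¬¬z)) = max(0.6, 0.2) = 0.6
  ¬((x ∨ ¬x) ∨ ((z ∧ y) ∧ ¬¬z)): Łukasiewicz ¬ gives 1 − 0.6 = 0.4
  Łukasiewicz value = 0.4
Difference: 0 − 0.4 = -0.40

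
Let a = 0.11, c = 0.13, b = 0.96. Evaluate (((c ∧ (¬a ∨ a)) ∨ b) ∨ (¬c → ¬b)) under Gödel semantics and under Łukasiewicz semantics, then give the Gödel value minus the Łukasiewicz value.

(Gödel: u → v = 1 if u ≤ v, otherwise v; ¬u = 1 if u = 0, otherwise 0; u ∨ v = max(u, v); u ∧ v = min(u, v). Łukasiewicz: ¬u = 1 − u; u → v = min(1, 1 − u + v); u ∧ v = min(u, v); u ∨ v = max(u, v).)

Gödel evaluation:
  ¬a: Gödel ¬ of 0.11 = 0 (operand ≠ 0)
  (¬a ∨ a) = max(0, 0.11) = 0.11
  (c ∧ (¬a ∨ a)) = min(0.13, 0.11) = 0.11
  ((c ∧ (¬a ∨ a)) ∨ b) = max(0.11, 0.96) = 0.96
  ¬c: Gödel ¬ of 0.13 = 0 (operand ≠ 0)
  ¬b: Gödel ¬ of 0.96 = 0 (operand ≠ 0)
  (¬c → ¬b): 0 ≤ 0, so result = 1
  (((c ∧ (¬a ∨ a)) ∨ b) ∨ (¬c → ¬b)) = max(0.96, 1) = 1
  Gödel value = 1
Łukasiewicz evaluation:
  ¬a: Łukasiewicz ¬ gives 1 − 0.11 = 0.89
  (¬a ∨ a) = max(0.89, 0.11) = 0.89
  (c ∧ (¬a ∨ a)) = min(0.13, 0.89) = 0.13
  ((c ∧ (¬a ∨ a)) ∨ b) = max(0.13, 0.96) = 0.96
  ¬c: Łukasiewicz ¬ gives 1 − 0.13 = 0.87
  ¬b: Łukasiewicz ¬ gives 1 − 0.96 = 0.04
  (¬c → ¬b): min(1, 1 − 0.87 + 0.04) = 0.17
  (((c ∧ (¬a ∨ a)) ∨ b) ∨ (¬c → ¬b)) = max(0.96, 0.17) = 0.96
  Łukasiewicz value = 0.96
Difference: 1 − 0.96 = 0.04

0.04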